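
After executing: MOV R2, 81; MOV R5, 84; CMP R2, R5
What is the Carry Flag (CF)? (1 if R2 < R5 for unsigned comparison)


Register state trace:
  MOV R2, 81  → R2 = 81
  MOV R5, 84  → R5 = 84
  CMP R2, R5  → unsigned 81 - 84: borrow occurs
  81 < 84, so CF = 1
CF = 1

1


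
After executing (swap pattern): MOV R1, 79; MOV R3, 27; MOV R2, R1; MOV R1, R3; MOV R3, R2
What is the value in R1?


Register state trace (swap pattern):
  MOV R1, 79  → R1 = 79
  MOV R3, 27  → R3 = 27
  MOV R2, R1  → R2 = 79  (save R1)
  MOV R1, R3  → R1 = 27  (R1 gets R3's value)
  MOV R3, R2  → R3 = 79  (R3 gets saved value)
Final: R1 = 27

27


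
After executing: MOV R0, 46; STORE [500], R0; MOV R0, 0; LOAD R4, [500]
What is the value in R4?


Register and memory trace:
  MOV R0, 46  → R0 = 46
  STORE [500], R0  → mem[500] = 46
  MOV R0, 0  → R0 = 0
  LOAD R4, [500]  → R4 = mem[500] = 46
Final: R4 = 46

46


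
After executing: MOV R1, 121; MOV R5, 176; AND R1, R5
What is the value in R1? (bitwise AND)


Register state trace:
  MOV R1, 121  → R1 = 121 (0b01111001)
  MOV R5, 176  → R5 = 176 (0b10110000)
  AND R1, R5  → R1 = 121 AND 176 = 48 (0b00110000)
Final: R1 = 48

48


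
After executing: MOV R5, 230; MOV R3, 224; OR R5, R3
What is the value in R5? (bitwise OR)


Register state trace:
  MOV R5, 230  → R5 = 230 (0b11100110)
  MOV R3, 224  → R3 = 224 (0b11100000)
  OR R5, R3   → R5 = 230 OR 224 = 230 (0b11100110)
Final: R5 = 230

230


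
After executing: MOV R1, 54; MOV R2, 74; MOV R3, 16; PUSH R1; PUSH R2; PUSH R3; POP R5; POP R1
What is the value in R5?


Stack trace (top is rightmost):
  MOV R1, 54  → R1 = 54
  MOV R2, 74  → R2 = 74
  MOV R3, 16  → R3 = 16
  PUSH R1  → stack: [54]
  PUSH R2  → stack: [54, 74]
  PUSH R3  → stack: [54, 74, 16]
  POP R5  → R5 = 16, stack: [54, 74]
  POP R1  → R1 = 74, stack: [54]
Final: R5 = 16

16


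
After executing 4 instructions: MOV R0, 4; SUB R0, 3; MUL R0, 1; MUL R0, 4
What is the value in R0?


Register state trace:
  MOV R0, 4  → R0 = 4
  SUB R0, 3  → R0 = 4 - 3 = 1
  MUL R0, 1  → R0 = 1 * 1 = 1
  MUL R0, 4  → R0 = 1 * 4 = 4
Final: R0 = 4

4


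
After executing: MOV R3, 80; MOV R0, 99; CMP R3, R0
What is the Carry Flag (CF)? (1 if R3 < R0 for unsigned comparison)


Register state trace:
  MOV R3, 80  → R3 = 80
  MOV R0, 99  → R0 = 99
  CMP R3, R0  → unsigned 80 - 99: borrow occurs
  80 < 99, so CF = 1
CF = 1

1


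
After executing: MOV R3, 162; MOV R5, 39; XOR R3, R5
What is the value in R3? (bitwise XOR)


Register state trace:
  MOV R3, 162  → R3 = 162 (0b10100010)
  MOV R5, 39  → R5 = 39 (0b00100111)
  XOR R3, R5  → R3 = 162 XOR 39 = 133 (0b10000101)
Final: R3 = 133

133


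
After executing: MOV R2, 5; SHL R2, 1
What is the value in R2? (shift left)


Register state trace:
  MOV R2, 5  → R2 = 5
  SHL R2, 1  → R2 = 5 << 1 = 5 * 2^1 = 10
Final: R2 = 10

10


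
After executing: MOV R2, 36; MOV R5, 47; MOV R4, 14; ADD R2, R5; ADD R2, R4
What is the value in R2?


Register state trace:
  MOV R2, 36  → R2 = 36
  MOV R5, 47  → R5 = 47
  MOV R4, 14  → R4 = 14
  ADD R2, R5  → R2 = 36 + 47 = 83
  ADD R2, R4  → R2 = 83 + 14 = 97
Final: R2 = 97

97


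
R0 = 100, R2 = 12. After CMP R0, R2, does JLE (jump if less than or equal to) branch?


Trace:
  R0 = 100, R2 = 12
  CMP R0, R2  → compares 100 vs 12
  JLE checks: is 100 less than or equal to 12?
  100 > 12, so condition is false
Branch taken: No

No


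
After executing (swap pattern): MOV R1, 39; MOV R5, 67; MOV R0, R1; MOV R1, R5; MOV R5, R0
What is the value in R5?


Register state trace (swap pattern):
  MOV R1, 39  → R1 = 39
  MOV R5, 67  → R5 = 67
  MOV R0, R1  → R0 = 39  (save R1)
  MOV R1, R5  → R1 = 67  (R1 gets R5's value)
  MOV R5, R0  → R5 = 39  (R5 gets saved value)
Final: R5 = 39

39


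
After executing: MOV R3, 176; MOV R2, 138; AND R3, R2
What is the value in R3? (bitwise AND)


Register state trace:
  MOV R3, 176  → R3 = 176 (0b10110000)
  MOV R2, 138  → R2 = 138 (0b10001010)
  AND R3, R2  → R3 = 176 AND 138 = 128 (0b10000000)
Final: R3 = 128

128


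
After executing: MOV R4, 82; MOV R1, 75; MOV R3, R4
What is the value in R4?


Register state trace:
  MOV R4, 82  → R4 = 82
  MOV R1, 75  → R1 = 75
  MOV R3, R4  → R3 = 82
Final: R4 = 82

82


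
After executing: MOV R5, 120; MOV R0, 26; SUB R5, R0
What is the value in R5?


Register state trace:
  MOV R5, 120  → R5 = 120
  MOV R0, 26  → R0 = 26
  SUB R5, R0  → R5 = 120 - 26 = 94
Final: R5 = 94

94


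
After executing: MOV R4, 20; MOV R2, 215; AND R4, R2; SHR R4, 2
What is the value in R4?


Register state trace:
  MOV R4, 20  → R4 = 20 (0b00010100)
  MOV R2, 215  → R2 = 215 (0b11010111)
  AND R4, R2  → R4 = 20 AND 215 = 20 (0b00010100)
  SHR R4, 2  → R4 = 20 >> 2 = 5
Final: R4 = 5

5


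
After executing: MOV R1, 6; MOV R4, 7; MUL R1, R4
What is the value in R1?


Register state trace:
  MOV R1, 6  → R1 = 6
  MOV R4, 7  → R4 = 7
  MUL R1, R4  → R1 = 6 * 7 = 42
Final: R1 = 42

42


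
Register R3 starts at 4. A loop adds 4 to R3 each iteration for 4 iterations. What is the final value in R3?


Starting value: R3 = 4
  Iter 1: R3 = 4 + 4 = 8
  Iter 2: R3 = 8 + 4 = 12
  Iter 3: R3 = 12 + 4 = 16
  Iter 4: R3 = 16 + 4 = 20
Final: R3 = 20

20


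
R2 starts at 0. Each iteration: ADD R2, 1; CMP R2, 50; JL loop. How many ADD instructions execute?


Loop trace (R2 starts at 0, target 50, step 1):
  ADD #1: R2 = 0 + 1 = 1  → 1 < 50, loop
  ADD #2: R2 = 1 + 1 = 2  → 2 < 50, loop
  ADD #3: R2 = 2 + 1 = 3  → 3 < 50, loop
  ADD #4: R2 = 3 + 1 = 4  → 4 < 50, loop
  ADD #5: R2 = 4 + 1 = 5  → 5 < 50, loop
  ADD #6: R2 = 5 + 1 = 6  → 6 < 50, loop
  ADD #7: R2 = 6 + 1 = 7  → 7 < 50, loop
  ADD #8: R2 = 7 + 1 = 8  → 8 < 50, loop
  ADD #9: R2 = 8 + 1 = 9  → 9 < 50, loop
  ADD #10: R2 = 9 + 1 = 10  → 10 < 50, loop
  ADD #11: R2 = 10 + 1 = 11  → 11 < 50, loop
  ADD #12: R2 = 11 + 1 = 12  → 12 < 50, loop
  ADD #13: R2 = 12 + 1 = 13  → 13 < 50, loop
  ADD #14: R2 = 13 + 1 = 14  → 14 < 50, loop
  ADD #15: R2 = 14 + 1 = 15  → 15 < 50, loop
  ADD #16: R2 = 15 + 1 = 16  → 16 < 50, loop
  ADD #17: R2 = 16 + 1 = 17  → 17 < 50, loop
  ADD #18: R2 = 17 + 1 = 18  → 18 < 50, loop
  ADD #19: R2 = 18 + 1 = 19  → 19 < 50, loop
  ADD #20: R2 = 19 + 1 = 20  → 20 < 50, loop
  ADD #21: R2 = 20 + 1 = 21  → 21 < 50, loop
  ADD #22: R2 = 21 + 1 = 22  → 22 < 50, loop
  ADD #23: R2 = 22 + 1 = 23  → 23 < 50, loop
  ADD #24: R2 = 23 + 1 = 24  → 24 < 50, loop
  ADD #25: R2 = 24 + 1 = 25  → 25 < 50, loop
  ADD #26: R2 = 25 + 1 = 26  → 26 < 50, loop
  ADD #27: R2 = 26 + 1 = 27  → 27 < 50, loop
  ADD #28: R2 = 27 + 1 = 28  → 28 < 50, loop
  ADD #29: R2 = 28 + 1 = 29  → 29 < 50, loop
  ADD #30: R2 = 29 + 1 = 30  → 30 < 50, loop
  ADD #31: R2 = 30 + 1 = 31  → 31 < 50, loop
  ADD #32: R2 = 31 + 1 = 32  → 32 < 50, loop
  ADD #33: R2 = 32 + 1 = 33  → 33 < 50, loop
  ADD #34: R2 = 33 + 1 = 34  → 34 < 50, loop
  ADD #35: R2 = 34 + 1 = 35  → 35 < 50, loop
  ADD #36: R2 = 35 + 1 = 36  → 36 < 50, loop
  ADD #37: R2 = 36 + 1 = 37  → 37 < 50, loop
  ADD #38: R2 = 37 + 1 = 38  → 38 < 50, loop
  ADD #39: R2 = 38 + 1 = 39  → 39 < 50, loop
  ADD #40: R2 = 39 + 1 = 40  → 40 < 50, loop
  ADD #41: R2 = 40 + 1 = 41  → 41 < 50, loop
  ADD #42: R2 = 41 + 1 = 42  → 42 < 50, loop
  ADD #43: R2 = 42 + 1 = 43  → 43 < 50, loop
  ADD #44: R2 = 43 + 1 = 44  → 44 < 50, loop
  ADD #45: R2 = 44 + 1 = 45  → 45 < 50, loop
  ADD #46: R2 = 45 + 1 = 46  → 46 < 50, loop
  ADD #47: R2 = 46 + 1 = 47  → 47 < 50, loop
  ADD #48: R2 = 47 + 1 = 48  → 48 < 50, loop
  ADD #49: R2 = 48 + 1 = 49  → 49 < 50, loop
  ADD #50: R2 = 49 + 1 = 50  → 50 >= 50, exit
Total ADD instructions: 50

50


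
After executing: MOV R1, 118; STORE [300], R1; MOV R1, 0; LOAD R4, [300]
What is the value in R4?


Register and memory trace:
  MOV R1, 118  → R1 = 118
  STORE [300], R1  → mem[300] = 118
  MOV R1, 0  → R1 = 0
  LOAD R4, [300]  → R4 = mem[300] = 118
Final: R4 = 118

118


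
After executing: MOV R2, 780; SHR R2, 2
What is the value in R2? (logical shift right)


Register state trace:
  MOV R2, 780  → R2 = 780
  SHR R2, 2  → R2 = 780 >> 2 = 780 // 2^2 = 195
Final: R2 = 195

195


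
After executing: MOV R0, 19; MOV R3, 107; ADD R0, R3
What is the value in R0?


Register state trace:
  MOV R0, 19  → R0 = 19
  MOV R3, 107  → R3 = 107
  ADD R0, R3  → R0 = 19 + 107 = 126
Final: R0 = 126

126


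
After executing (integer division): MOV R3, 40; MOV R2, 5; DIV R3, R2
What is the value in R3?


Register state trace:
  MOV R3, 40  → R3 = 40
  MOV R2, 5  → R2 = 5
  DIV R3, R2  → R3 = 40 // 5 = 8
Final: R3 = 8

8


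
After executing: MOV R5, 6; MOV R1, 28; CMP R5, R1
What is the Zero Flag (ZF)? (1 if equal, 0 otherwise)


Register state trace:
  MOV R5, 6  → R5 = 6
  MOV R1, 28  → R1 = 28
  CMP R5, R1  → computes 6 - 28 = -22
  Result is nonzero, so values are not equal
ZF = 0

0


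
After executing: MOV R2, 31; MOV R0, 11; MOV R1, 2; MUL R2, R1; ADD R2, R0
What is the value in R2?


Register state trace:
  MOV R2, 31  → R2 = 31
  MOV R0, 11  → R0 = 11
  MOV R1, 2  → R1 = 2
  MUL R2, R1  → R2 = 31 * 2 = 62
  ADD R2, R0  → R2 = 62 + 11 = 73
Final: R2 = 73

73


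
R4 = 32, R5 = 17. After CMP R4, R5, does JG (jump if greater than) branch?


Trace:
  R4 = 32, R5 = 17
  CMP R4, R5  → compares 32 vs 17
  JG checks: is 32 greater than 17?
  32 > 17, so condition is true
Branch taken: Yes

Yes


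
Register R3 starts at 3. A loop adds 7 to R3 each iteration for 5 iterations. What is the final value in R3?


Starting value: R3 = 3
  Iter 1: R3 = 3 + 7 = 10
  Iter 2: R3 = 10 + 7 = 17
  Iter 3: R3 = 17 + 7 = 24
  Iter 4: R3 = 24 + 7 = 31
  Iter 5: R3 = 31 + 7 = 38
Final: R3 = 38

38


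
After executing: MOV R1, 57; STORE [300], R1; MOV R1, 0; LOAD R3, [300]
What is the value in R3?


Register and memory trace:
  MOV R1, 57  → R1 = 57
  STORE [300], R1  → mem[300] = 57
  MOV R1, 0  → R1 = 0
  LOAD R3, [300]  → R3 = mem[300] = 57
Final: R3 = 57

57


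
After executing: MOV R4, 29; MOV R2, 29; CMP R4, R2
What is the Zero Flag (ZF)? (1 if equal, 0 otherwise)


Register state trace:
  MOV R4, 29  → R4 = 29
  MOV R2, 29  → R2 = 29
  CMP R4, R2  → computes 29 - 29 = 0
  Result is zero, so values are equal
ZF = 1

1


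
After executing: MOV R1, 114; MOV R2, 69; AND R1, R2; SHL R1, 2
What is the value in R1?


Register state trace:
  MOV R1, 114  → R1 = 114 (0b01110010)
  MOV R2, 69  → R2 = 69 (0b01000101)
  AND R1, R2  → R1 = 114 AND 69 = 64 (0b01000000)
  SHL R1, 2  → R1 = 64 << 2 = 256
Final: R1 = 256

256


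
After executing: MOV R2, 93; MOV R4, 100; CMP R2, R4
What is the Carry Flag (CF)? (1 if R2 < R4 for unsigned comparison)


Register state trace:
  MOV R2, 93  → R2 = 93
  MOV R4, 100  → R4 = 100
  CMP R2, R4  → unsigned 93 - 100: borrow occurs
  93 < 100, so CF = 1
CF = 1

1


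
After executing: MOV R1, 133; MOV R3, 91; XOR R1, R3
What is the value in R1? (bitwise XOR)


Register state trace:
  MOV R1, 133  → R1 = 133 (0b10000101)
  MOV R3, 91  → R3 = 91 (0b01011011)
  XOR R1, R3  → R1 = 133 XOR 91 = 222 (0b11011110)
Final: R1 = 222

222


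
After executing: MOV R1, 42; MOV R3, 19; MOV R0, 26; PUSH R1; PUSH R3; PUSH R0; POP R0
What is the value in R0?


Stack trace (top is rightmost):
  MOV R1, 42  → R1 = 42
  MOV R3, 19  → R3 = 19
  MOV R0, 26  → R0 = 26
  PUSH R1  → stack: [42]
  PUSH R3  → stack: [42, 19]
  PUSH R0  → stack: [42, 19, 26]
  POP R0  → R0 = 26, stack: [42, 19]
Final: R0 = 26

26


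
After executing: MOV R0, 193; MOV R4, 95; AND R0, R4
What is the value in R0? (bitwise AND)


Register state trace:
  MOV R0, 193  → R0 = 193 (0b11000001)
  MOV R4, 95  → R4 = 95 (0b01011111)
  AND R0, R4  → R0 = 193 AND 95 = 65 (0b01000001)
Final: R0 = 65

65


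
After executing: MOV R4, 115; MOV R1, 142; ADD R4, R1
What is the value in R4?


Register state trace:
  MOV R4, 115  → R4 = 115
  MOV R1, 142  → R1 = 142
  ADD R4, R1  → R4 = 115 + 142 = 257
Final: R4 = 257

257


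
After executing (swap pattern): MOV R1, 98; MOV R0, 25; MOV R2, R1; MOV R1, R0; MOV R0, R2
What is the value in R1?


Register state trace (swap pattern):
  MOV R1, 98  → R1 = 98
  MOV R0, 25  → R0 = 25
  MOV R2, R1  → R2 = 98  (save R1)
  MOV R1, R0  → R1 = 25  (R1 gets R0's value)
  MOV R0, R2  → R0 = 98  (R0 gets saved value)
Final: R1 = 25

25


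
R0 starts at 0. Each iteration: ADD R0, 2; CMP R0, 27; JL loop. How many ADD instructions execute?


Loop trace (R0 starts at 0, target 27, step 2):
  ADD #1: R0 = 0 + 2 = 2  → 2 < 27, loop
  ADD #2: R0 = 2 + 2 = 4  → 4 < 27, loop
  ADD #3: R0 = 4 + 2 = 6  → 6 < 27, loop
  ADD #4: R0 = 6 + 2 = 8  → 8 < 27, loop
  ADD #5: R0 = 8 + 2 = 10  → 10 < 27, loop
  ADD #6: R0 = 10 + 2 = 12  → 12 < 27, loop
  ADD #7: R0 = 12 + 2 = 14  → 14 < 27, loop
  ADD #8: R0 = 14 + 2 = 16  → 16 < 27, loop
  ADD #9: R0 = 16 + 2 = 18  → 18 < 27, loop
  ADD #10: R0 = 18 + 2 = 20  → 20 < 27, loop
  ADD #11: R0 = 20 + 2 = 22  → 22 < 27, loop
  ADD #12: R0 = 22 + 2 = 24  → 24 < 27, loop
  ADD #13: R0 = 24 + 2 = 26  → 26 < 27, loop
  ADD #14: R0 = 26 + 2 = 28  → 28 >= 27, exit
Total ADD instructions: 14

14


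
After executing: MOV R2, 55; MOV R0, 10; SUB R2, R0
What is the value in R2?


Register state trace:
  MOV R2, 55  → R2 = 55
  MOV R0, 10  → R0 = 10
  SUB R2, R0  → R2 = 55 - 10 = 45
Final: R2 = 45

45


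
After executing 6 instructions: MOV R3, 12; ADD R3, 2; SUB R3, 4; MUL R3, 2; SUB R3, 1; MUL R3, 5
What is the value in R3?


Register state trace:
  MOV R3, 12  → R3 = 12
  ADD R3, 2  → R3 = 12 + 2 = 14
  SUB R3, 4  → R3 = 14 - 4 = 10
  MUL R3, 2  → R3 = 10 * 2 = 20
  SUB R3, 1  → R3 = 20 - 1 = 19
  MUL R3, 5  → R3 = 19 * 5 = 95
Final: R3 = 95

95


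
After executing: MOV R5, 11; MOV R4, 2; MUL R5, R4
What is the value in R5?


Register state trace:
  MOV R5, 11  → R5 = 11
  MOV R4, 2  → R4 = 2
  MUL R5, R4  → R5 = 11 * 2 = 22
Final: R5 = 22

22


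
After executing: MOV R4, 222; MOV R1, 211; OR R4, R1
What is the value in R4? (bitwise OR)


Register state trace:
  MOV R4, 222  → R4 = 222 (0b11011110)
  MOV R1, 211  → R1 = 211 (0b11010011)
  OR R4, R1   → R4 = 222 OR 211 = 223 (0b11011111)
Final: R4 = 223

223


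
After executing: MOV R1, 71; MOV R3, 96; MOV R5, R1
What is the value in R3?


Register state trace:
  MOV R1, 71  → R1 = 71
  MOV R3, 96  → R3 = 96
  MOV R5, R1  → R5 = 71
Final: R3 = 96

96


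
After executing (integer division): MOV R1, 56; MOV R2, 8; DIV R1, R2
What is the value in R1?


Register state trace:
  MOV R1, 56  → R1 = 56
  MOV R2, 8  → R2 = 8
  DIV R1, R2  → R1 = 56 // 8 = 7
Final: R1 = 7

7


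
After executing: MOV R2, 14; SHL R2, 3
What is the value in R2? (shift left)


Register state trace:
  MOV R2, 14  → R2 = 14
  SHL R2, 3  → R2 = 14 << 3 = 14 * 2^3 = 112
Final: R2 = 112

112


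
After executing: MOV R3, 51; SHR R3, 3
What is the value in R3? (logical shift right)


Register state trace:
  MOV R3, 51  → R3 = 51
  SHR R3, 3  → R3 = 51 >> 3 = 51 // 2^3 = 6
Final: R3 = 6

6


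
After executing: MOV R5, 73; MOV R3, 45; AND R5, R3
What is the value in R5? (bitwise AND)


Register state trace:
  MOV R5, 73  → R5 = 73 (0b01001001)
  MOV R3, 45  → R3 = 45 (0b00101101)
  AND R5, R3  → R5 = 73 AND 45 = 9 (0b00001001)
Final: R5 = 9

9


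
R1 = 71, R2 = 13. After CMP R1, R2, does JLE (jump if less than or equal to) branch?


Trace:
  R1 = 71, R2 = 13
  CMP R1, R2  → compares 71 vs 13
  JLE checks: is 71 less than or equal to 13?
  71 > 13, so condition is false
Branch taken: No

No


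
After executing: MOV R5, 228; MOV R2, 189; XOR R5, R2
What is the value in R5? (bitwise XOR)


Register state trace:
  MOV R5, 228  → R5 = 228 (0b11100100)
  MOV R2, 189  → R2 = 189 (0b10111101)
  XOR R5, R2  → R5 = 228 XOR 189 = 89 (0b01011001)
Final: R5 = 89

89


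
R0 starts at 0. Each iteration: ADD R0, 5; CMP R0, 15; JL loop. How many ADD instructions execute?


Loop trace (R0 starts at 0, target 15, step 5):
  ADD #1: R0 = 0 + 5 = 5  → 5 < 15, loop
  ADD #2: R0 = 5 + 5 = 10  → 10 < 15, loop
  ADD #3: R0 = 10 + 5 = 15  → 15 >= 15, exit
Total ADD instructions: 3

3


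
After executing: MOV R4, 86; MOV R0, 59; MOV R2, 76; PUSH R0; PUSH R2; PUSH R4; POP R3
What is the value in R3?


Stack trace (top is rightmost):
  MOV R4, 86  → R4 = 86
  MOV R0, 59  → R0 = 59
  MOV R2, 76  → R2 = 76
  PUSH R0  → stack: [59]
  PUSH R2  → stack: [59, 76]
  PUSH R4  → stack: [59, 76, 86]
  POP R3  → R3 = 86, stack: [59, 76]
Final: R3 = 86

86


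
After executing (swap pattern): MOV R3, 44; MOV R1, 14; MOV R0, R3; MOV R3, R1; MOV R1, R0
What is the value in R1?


Register state trace (swap pattern):
  MOV R3, 44  → R3 = 44
  MOV R1, 14  → R1 = 14
  MOV R0, R3  → R0 = 44  (save R3)
  MOV R3, R1  → R3 = 14  (R3 gets R1's value)
  MOV R1, R0  → R1 = 44  (R1 gets saved value)
Final: R1 = 44

44


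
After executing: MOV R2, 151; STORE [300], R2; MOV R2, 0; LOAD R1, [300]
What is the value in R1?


Register and memory trace:
  MOV R2, 151  → R2 = 151
  STORE [300], R2  → mem[300] = 151
  MOV R2, 0  → R2 = 0
  LOAD R1, [300]  → R1 = mem[300] = 151
Final: R1 = 151

151


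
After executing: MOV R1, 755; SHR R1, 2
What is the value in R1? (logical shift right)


Register state trace:
  MOV R1, 755  → R1 = 755
  SHR R1, 2  → R1 = 755 >> 2 = 755 // 2^2 = 188
Final: R1 = 188

188


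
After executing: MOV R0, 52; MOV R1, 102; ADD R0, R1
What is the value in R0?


Register state trace:
  MOV R0, 52  → R0 = 52
  MOV R1, 102  → R1 = 102
  ADD R0, R1  → R0 = 52 + 102 = 154
Final: R0 = 154

154


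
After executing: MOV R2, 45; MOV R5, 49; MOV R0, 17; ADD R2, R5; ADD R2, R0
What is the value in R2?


Register state trace:
  MOV R2, 45  → R2 = 45
  MOV R5, 49  → R5 = 49
  MOV R0, 17  → R0 = 17
  ADD R2, R5  → R2 = 45 + 49 = 94
  ADD R2, R0  → R2 = 94 + 17 = 111
Final: R2 = 111

111


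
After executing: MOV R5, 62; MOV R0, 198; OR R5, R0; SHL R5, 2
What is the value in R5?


Register state trace:
  MOV R5, 62  → R5 = 62 (0b00111110)
  MOV R0, 198  → R0 = 198 (0b11000110)
  OR R5, R0  → R5 = 62 OR 198 = 254 (0b11111110)
  SHL R5, 2  → R5 = 254 << 2 = 1016
Final: R5 = 1016

1016


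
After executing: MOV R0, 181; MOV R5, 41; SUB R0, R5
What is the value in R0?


Register state trace:
  MOV R0, 181  → R0 = 181
  MOV R5, 41  → R5 = 41
  SUB R0, R5  → R0 = 181 - 41 = 140
Final: R0 = 140

140


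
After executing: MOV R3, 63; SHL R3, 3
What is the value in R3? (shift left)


Register state trace:
  MOV R3, 63  → R3 = 63
  SHL R3, 3  → R3 = 63 << 3 = 63 * 2^3 = 504
Final: R3 = 504

504


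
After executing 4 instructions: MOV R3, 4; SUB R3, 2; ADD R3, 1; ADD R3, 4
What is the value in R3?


Register state trace:
  MOV R3, 4  → R3 = 4
  SUB R3, 2  → R3 = 4 - 2 = 2
  ADD R3, 1  → R3 = 2 + 1 = 3
  ADD R3, 4  → R3 = 3 + 4 = 7
Final: R3 = 7

7


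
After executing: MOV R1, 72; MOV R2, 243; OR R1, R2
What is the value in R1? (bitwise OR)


Register state trace:
  MOV R1, 72  → R1 = 72 (0b01001000)
  MOV R2, 243  → R2 = 243 (0b11110011)
  OR R1, R2   → R1 = 72 OR 243 = 251 (0b11111011)
Final: R1 = 251

251


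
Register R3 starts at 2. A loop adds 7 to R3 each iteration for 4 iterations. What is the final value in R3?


Starting value: R3 = 2
  Iter 1: R3 = 2 + 7 = 9
  Iter 2: R3 = 9 + 7 = 16
  Iter 3: R3 = 16 + 7 = 23
  Iter 4: R3 = 23 + 7 = 30
Final: R3 = 30

30


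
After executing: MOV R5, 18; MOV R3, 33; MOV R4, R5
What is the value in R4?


Register state trace:
  MOV R5, 18  → R5 = 18
  MOV R3, 33  → R3 = 33
  MOV R4, R5  → R4 = 18
Final: R4 = 18

18


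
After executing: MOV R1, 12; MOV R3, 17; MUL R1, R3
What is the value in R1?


Register state trace:
  MOV R1, 12  → R1 = 12
  MOV R3, 17  → R3 = 17
  MUL R1, R3  → R1 = 12 * 17 = 204
Final: R1 = 204

204


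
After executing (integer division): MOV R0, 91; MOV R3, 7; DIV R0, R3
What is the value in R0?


Register state trace:
  MOV R0, 91  → R0 = 91
  MOV R3, 7  → R3 = 7
  DIV R0, R3  → R0 = 91 // 7 = 13
Final: R0 = 13

13


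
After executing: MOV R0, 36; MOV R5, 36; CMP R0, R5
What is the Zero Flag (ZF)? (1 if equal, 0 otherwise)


Register state trace:
  MOV R0, 36  → R0 = 36
  MOV R5, 36  → R5 = 36
  CMP R0, R5  → computes 36 - 36 = 0
  Result is zero, so values are equal
ZF = 1

1


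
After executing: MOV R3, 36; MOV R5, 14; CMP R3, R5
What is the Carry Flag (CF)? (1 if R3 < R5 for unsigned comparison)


Register state trace:
  MOV R3, 36  → R3 = 36
  MOV R5, 14  → R5 = 14
  CMP R3, R5  → unsigned 36 - 14: no borrow
  36 >= 14, so CF = 0
CF = 0

0


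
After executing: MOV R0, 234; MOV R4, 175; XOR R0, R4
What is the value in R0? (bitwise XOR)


Register state trace:
  MOV R0, 234  → R0 = 234 (0b11101010)
  MOV R4, 175  → R4 = 175 (0b10101111)
  XOR R0, R4  → R0 = 234 XOR 175 = 69 (0b01000101)
Final: R0 = 69

69


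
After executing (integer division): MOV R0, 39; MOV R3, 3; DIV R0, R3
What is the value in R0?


Register state trace:
  MOV R0, 39  → R0 = 39
  MOV R3, 3  → R3 = 3
  DIV R0, R3  → R0 = 39 // 3 = 13
Final: R0 = 13

13


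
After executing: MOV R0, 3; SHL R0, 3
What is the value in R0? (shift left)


Register state trace:
  MOV R0, 3  → R0 = 3
  SHL R0, 3  → R0 = 3 << 3 = 3 * 2^3 = 24
Final: R0 = 24

24


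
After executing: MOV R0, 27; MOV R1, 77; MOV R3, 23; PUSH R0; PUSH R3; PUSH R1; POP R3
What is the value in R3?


Stack trace (top is rightmost):
  MOV R0, 27  → R0 = 27
  MOV R1, 77  → R1 = 77
  MOV R3, 23  → R3 = 23
  PUSH R0  → stack: [27]
  PUSH R3  → stack: [27, 23]
  PUSH R1  → stack: [27, 23, 77]
  POP R3  → R3 = 77, stack: [27, 23]
Final: R3 = 77

77


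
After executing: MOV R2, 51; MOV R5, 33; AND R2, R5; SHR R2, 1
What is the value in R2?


Register state trace:
  MOV R2, 51  → R2 = 51 (0b00110011)
  MOV R5, 33  → R5 = 33 (0b00100001)
  AND R2, R5  → R2 = 51 AND 33 = 33 (0b00100001)
  SHR R2, 1  → R2 = 33 >> 1 = 16
Final: R2 = 16

16


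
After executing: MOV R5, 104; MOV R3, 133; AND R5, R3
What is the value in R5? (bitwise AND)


Register state trace:
  MOV R5, 104  → R5 = 104 (0b01101000)
  MOV R3, 133  → R3 = 133 (0b10000101)
  AND R5, R3  → R5 = 104 AND 133 = 0 (0b00000000)
Final: R5 = 0

0


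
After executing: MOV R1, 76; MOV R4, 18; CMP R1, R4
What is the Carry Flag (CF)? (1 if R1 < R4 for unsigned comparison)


Register state trace:
  MOV R1, 76  → R1 = 76
  MOV R4, 18  → R4 = 18
  CMP R1, R4  → unsigned 76 - 18: no borrow
  76 >= 18, so CF = 0
CF = 0

0


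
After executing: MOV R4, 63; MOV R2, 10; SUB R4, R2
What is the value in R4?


Register state trace:
  MOV R4, 63  → R4 = 63
  MOV R2, 10  → R2 = 10
  SUB R4, R2  → R4 = 63 - 10 = 53
Final: R4 = 53

53


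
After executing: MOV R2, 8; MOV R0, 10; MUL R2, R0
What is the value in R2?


Register state trace:
  MOV R2, 8  → R2 = 8
  MOV R0, 10  → R0 = 10
  MUL R2, R0  → R2 = 8 * 10 = 80
Final: R2 = 80

80


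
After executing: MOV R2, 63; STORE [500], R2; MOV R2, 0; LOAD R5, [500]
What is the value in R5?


Register and memory trace:
  MOV R2, 63  → R2 = 63
  STORE [500], R2  → mem[500] = 63
  MOV R2, 0  → R2 = 0
  LOAD R5, [500]  → R5 = mem[500] = 63
Final: R5 = 63

63


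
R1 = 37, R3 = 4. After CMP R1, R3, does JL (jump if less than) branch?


Trace:
  R1 = 37, R3 = 4
  CMP R1, R3  → compares 37 vs 4
  JL checks: is 37 less than 4?
  37 > 4, so condition is false
Branch taken: No

No


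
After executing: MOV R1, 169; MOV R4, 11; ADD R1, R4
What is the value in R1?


Register state trace:
  MOV R1, 169  → R1 = 169
  MOV R4, 11  → R4 = 11
  ADD R1, R4  → R1 = 169 + 11 = 180
Final: R1 = 180

180


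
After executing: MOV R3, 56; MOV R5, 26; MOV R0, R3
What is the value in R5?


Register state trace:
  MOV R3, 56  → R3 = 56
  MOV R5, 26  → R5 = 26
  MOV R0, R3  → R0 = 56
Final: R5 = 26

26


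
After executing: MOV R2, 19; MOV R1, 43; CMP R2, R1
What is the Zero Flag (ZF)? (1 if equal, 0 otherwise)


Register state trace:
  MOV R2, 19  → R2 = 19
  MOV R1, 43  → R1 = 43
  CMP R2, R1  → computes 19 - 43 = -24
  Result is nonzero, so values are not equal
ZF = 0

0


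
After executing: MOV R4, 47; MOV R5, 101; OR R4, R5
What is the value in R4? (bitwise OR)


Register state trace:
  MOV R4, 47  → R4 = 47 (0b00101111)
  MOV R5, 101  → R5 = 101 (0b01100101)
  OR R4, R5   → R4 = 47 OR 101 = 111 (0b01101111)
Final: R4 = 111

111


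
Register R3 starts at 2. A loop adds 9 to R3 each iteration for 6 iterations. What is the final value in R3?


Starting value: R3 = 2
  Iter 1: R3 = 2 + 9 = 11
  Iter 2: R3 = 11 + 9 = 20
  Iter 3: R3 = 20 + 9 = 29
  Iter 4: R3 = 29 + 9 = 38
  Iter 5: R3 = 38 + 9 = 47
  Iter 6: R3 = 47 + 9 = 56
Final: R3 = 56

56


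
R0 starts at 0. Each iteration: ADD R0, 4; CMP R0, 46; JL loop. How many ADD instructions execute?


Loop trace (R0 starts at 0, target 46, step 4):
  ADD #1: R0 = 0 + 4 = 4  → 4 < 46, loop
  ADD #2: R0 = 4 + 4 = 8  → 8 < 46, loop
  ADD #3: R0 = 8 + 4 = 12  → 12 < 46, loop
  ADD #4: R0 = 12 + 4 = 16  → 16 < 46, loop
  ADD #5: R0 = 16 + 4 = 20  → 20 < 46, loop
  ADD #6: R0 = 20 + 4 = 24  → 24 < 46, loop
  ADD #7: R0 = 24 + 4 = 28  → 28 < 46, loop
  ADD #8: R0 = 28 + 4 = 32  → 32 < 46, loop
  ADD #9: R0 = 32 + 4 = 36  → 36 < 46, loop
  ADD #10: R0 = 36 + 4 = 40  → 40 < 46, loop
  ADD #11: R0 = 40 + 4 = 44  → 44 < 46, loop
  ADD #12: R0 = 44 + 4 = 48  → 48 >= 46, exit
Total ADD instructions: 12

12


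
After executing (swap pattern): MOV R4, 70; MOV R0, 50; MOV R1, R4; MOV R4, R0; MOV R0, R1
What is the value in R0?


Register state trace (swap pattern):
  MOV R4, 70  → R4 = 70
  MOV R0, 50  → R0 = 50
  MOV R1, R4  → R1 = 70  (save R4)
  MOV R4, R0  → R4 = 50  (R4 gets R0's value)
  MOV R0, R1  → R0 = 70  (R0 gets saved value)
Final: R0 = 70

70


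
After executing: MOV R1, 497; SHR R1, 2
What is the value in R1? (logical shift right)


Register state trace:
  MOV R1, 497  → R1 = 497
  SHR R1, 2  → R1 = 497 >> 2 = 497 // 2^2 = 124
Final: R1 = 124

124


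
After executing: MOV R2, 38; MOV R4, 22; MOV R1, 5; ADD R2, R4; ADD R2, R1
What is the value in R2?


Register state trace:
  MOV R2, 38  → R2 = 38
  MOV R4, 22  → R4 = 22
  MOV R1, 5  → R1 = 5
  ADD R2, R4  → R2 = 38 + 22 = 60
  ADD R2, R1  → R2 = 60 + 5 = 65
Final: R2 = 65

65


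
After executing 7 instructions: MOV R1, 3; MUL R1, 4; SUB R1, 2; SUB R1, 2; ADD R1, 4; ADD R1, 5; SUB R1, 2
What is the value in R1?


Register state trace:
  MOV R1, 3  → R1 = 3
  MUL R1, 4  → R1 = 3 * 4 = 12
  SUB R1, 2  → R1 = 12 - 2 = 10
  SUB R1, 2  → R1 = 10 - 2 = 8
  ADD R1, 4  → R1 = 8 + 4 = 12
  ADD R1, 5  → R1 = 12 + 5 = 17
  SUB R1, 2  → R1 = 17 - 2 = 15
Final: R1 = 15

15


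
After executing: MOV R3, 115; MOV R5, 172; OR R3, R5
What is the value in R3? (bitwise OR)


Register state trace:
  MOV R3, 115  → R3 = 115 (0b01110011)
  MOV R5, 172  → R5 = 172 (0b10101100)
  OR R3, R5   → R3 = 115 OR 172 = 255 (0b11111111)
Final: R3 = 255

255


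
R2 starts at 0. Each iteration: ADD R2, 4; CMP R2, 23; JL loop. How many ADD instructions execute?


Loop trace (R2 starts at 0, target 23, step 4):
  ADD #1: R2 = 0 + 4 = 4  → 4 < 23, loop
  ADD #2: R2 = 4 + 4 = 8  → 8 < 23, loop
  ADD #3: R2 = 8 + 4 = 12  → 12 < 23, loop
  ADD #4: R2 = 12 + 4 = 16  → 16 < 23, loop
  ADD #5: R2 = 16 + 4 = 20  → 20 < 23, loop
  ADD #6: R2 = 20 + 4 = 24  → 24 >= 23, exit
Total ADD instructions: 6

6


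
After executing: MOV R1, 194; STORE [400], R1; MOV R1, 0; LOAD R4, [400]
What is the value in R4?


Register and memory trace:
  MOV R1, 194  → R1 = 194
  STORE [400], R1  → mem[400] = 194
  MOV R1, 0  → R1 = 0
  LOAD R4, [400]  → R4 = mem[400] = 194
Final: R4 = 194

194


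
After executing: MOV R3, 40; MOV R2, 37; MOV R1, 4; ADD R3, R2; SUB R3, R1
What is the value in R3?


Register state trace:
  MOV R3, 40  → R3 = 40
  MOV R2, 37  → R2 = 37
  MOV R1, 4  → R1 = 4
  ADD R3, R2  → R3 = 40 + 37 = 77
  SUB R3, R1  → R3 = 77 - 4 = 73
Final: R3 = 73

73


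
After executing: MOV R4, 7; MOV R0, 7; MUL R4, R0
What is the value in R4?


Register state trace:
  MOV R4, 7  → R4 = 7
  MOV R0, 7  → R0 = 7
  MUL R4, R0  → R4 = 7 * 7 = 49
Final: R4 = 49

49


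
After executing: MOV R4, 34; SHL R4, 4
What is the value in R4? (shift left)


Register state trace:
  MOV R4, 34  → R4 = 34
  SHL R4, 4  → R4 = 34 << 4 = 34 * 2^4 = 544
Final: R4 = 544

544


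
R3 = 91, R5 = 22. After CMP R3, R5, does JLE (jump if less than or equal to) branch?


Trace:
  R3 = 91, R5 = 22
  CMP R3, R5  → compares 91 vs 22
  JLE checks: is 91 less than or equal to 22?
  91 > 22, so condition is false
Branch taken: No

No


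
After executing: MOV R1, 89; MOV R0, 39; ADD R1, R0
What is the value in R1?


Register state trace:
  MOV R1, 89  → R1 = 89
  MOV R0, 39  → R0 = 39
  ADD R1, R0  → R1 = 89 + 39 = 128
Final: R1 = 128

128


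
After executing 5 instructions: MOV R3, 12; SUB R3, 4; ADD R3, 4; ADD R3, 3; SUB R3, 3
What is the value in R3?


Register state trace:
  MOV R3, 12  → R3 = 12
  SUB R3, 4  → R3 = 12 - 4 = 8
  ADD R3, 4  → R3 = 8 + 4 = 12
  ADD R3, 3  → R3 = 12 + 3 = 15
  SUB R3, 3  → R3 = 15 - 3 = 12
Final: R3 = 12

12


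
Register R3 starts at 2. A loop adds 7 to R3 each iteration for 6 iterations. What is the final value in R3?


Starting value: R3 = 2
  Iter 1: R3 = 2 + 7 = 9
  Iter 2: R3 = 9 + 7 = 16
  Iter 3: R3 = 16 + 7 = 23
  Iter 4: R3 = 23 + 7 = 30
  Iter 5: R3 = 30 + 7 = 37
  Iter 6: R3 = 37 + 7 = 44
Final: R3 = 44

44


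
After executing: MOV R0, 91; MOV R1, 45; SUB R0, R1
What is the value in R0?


Register state trace:
  MOV R0, 91  → R0 = 91
  MOV R1, 45  → R1 = 45
  SUB R0, R1  → R0 = 91 - 45 = 46
Final: R0 = 46

46


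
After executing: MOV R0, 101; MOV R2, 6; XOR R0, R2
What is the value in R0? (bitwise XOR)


Register state trace:
  MOV R0, 101  → R0 = 101 (0b01100101)
  MOV R2, 6  → R2 = 6 (0b00000110)
  XOR R0, R2  → R0 = 101 XOR 6 = 99 (0b01100011)
Final: R0 = 99

99


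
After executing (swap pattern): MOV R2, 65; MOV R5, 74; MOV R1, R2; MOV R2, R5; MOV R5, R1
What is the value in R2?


Register state trace (swap pattern):
  MOV R2, 65  → R2 = 65
  MOV R5, 74  → R5 = 74
  MOV R1, R2  → R1 = 65  (save R2)
  MOV R2, R5  → R2 = 74  (R2 gets R5's value)
  MOV R5, R1  → R5 = 65  (R5 gets saved value)
Final: R2 = 74

74


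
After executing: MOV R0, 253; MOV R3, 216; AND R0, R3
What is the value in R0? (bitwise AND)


Register state trace:
  MOV R0, 253  → R0 = 253 (0b11111101)
  MOV R3, 216  → R3 = 216 (0b11011000)
  AND R0, R3  → R0 = 253 AND 216 = 216 (0b11011000)
Final: R0 = 216

216


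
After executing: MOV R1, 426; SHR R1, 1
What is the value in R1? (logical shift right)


Register state trace:
  MOV R1, 426  → R1 = 426
  SHR R1, 1  → R1 = 426 >> 1 = 426 // 2^1 = 213
Final: R1 = 213

213


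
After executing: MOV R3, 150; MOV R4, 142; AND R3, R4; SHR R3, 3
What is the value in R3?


Register state trace:
  MOV R3, 150  → R3 = 150 (0b10010110)
  MOV R4, 142  → R4 = 142 (0b10001110)
  AND R3, R4  → R3 = 150 AND 142 = 134 (0b10000110)
  SHR R3, 3  → R3 = 134 >> 3 = 16
Final: R3 = 16

16


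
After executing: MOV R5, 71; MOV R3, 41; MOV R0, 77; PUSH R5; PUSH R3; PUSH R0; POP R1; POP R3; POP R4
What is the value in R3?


Stack trace (top is rightmost):
  MOV R5, 71  → R5 = 71
  MOV R3, 41  → R3 = 41
  MOV R0, 77  → R0 = 77
  PUSH R5  → stack: [71]
  PUSH R3  → stack: [71, 41]
  PUSH R0  → stack: [71, 41, 77]
  POP R1  → R1 = 77, stack: [71, 41]
  POP R3  → R3 = 41, stack: [71]
  POP R4  → R4 = 71, stack: []
Final: R3 = 41

41


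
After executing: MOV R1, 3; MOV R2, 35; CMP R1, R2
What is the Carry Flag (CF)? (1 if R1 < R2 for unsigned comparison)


Register state trace:
  MOV R1, 3  → R1 = 3
  MOV R2, 35  → R2 = 35
  CMP R1, R2  → unsigned 3 - 35: borrow occurs
  3 < 35, so CF = 1
CF = 1

1


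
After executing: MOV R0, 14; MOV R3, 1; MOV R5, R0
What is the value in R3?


Register state trace:
  MOV R0, 14  → R0 = 14
  MOV R3, 1  → R3 = 1
  MOV R5, R0  → R5 = 14
Final: R3 = 1

1


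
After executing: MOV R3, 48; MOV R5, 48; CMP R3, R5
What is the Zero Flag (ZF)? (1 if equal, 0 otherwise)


Register state trace:
  MOV R3, 48  → R3 = 48
  MOV R5, 48  → R5 = 48
  CMP R3, R5  → computes 48 - 48 = 0
  Result is zero, so values are equal
ZF = 1

1


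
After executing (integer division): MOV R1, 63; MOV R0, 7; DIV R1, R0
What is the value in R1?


Register state trace:
  MOV R1, 63  → R1 = 63
  MOV R0, 7  → R0 = 7
  DIV R1, R0  → R1 = 63 // 7 = 9
Final: R1 = 9

9


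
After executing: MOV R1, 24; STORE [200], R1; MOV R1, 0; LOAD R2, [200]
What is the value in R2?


Register and memory trace:
  MOV R1, 24  → R1 = 24
  STORE [200], R1  → mem[200] = 24
  MOV R1, 0  → R1 = 0
  LOAD R2, [200]  → R2 = mem[200] = 24
Final: R2 = 24

24


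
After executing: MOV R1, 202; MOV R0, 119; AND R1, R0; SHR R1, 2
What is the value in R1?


Register state trace:
  MOV R1, 202  → R1 = 202 (0b11001010)
  MOV R0, 119  → R0 = 119 (0b01110111)
  AND R1, R0  → R1 = 202 AND 119 = 66 (0b01000010)
  SHR R1, 2  → R1 = 66 >> 2 = 16
Final: R1 = 16

16


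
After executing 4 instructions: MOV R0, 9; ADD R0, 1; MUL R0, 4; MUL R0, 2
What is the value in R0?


Register state trace:
  MOV R0, 9  → R0 = 9
  ADD R0, 1  → R0 = 9 + 1 = 10
  MUL R0, 4  → R0 = 10 * 4 = 40
  MUL R0, 2  → R0 = 40 * 2 = 80
Final: R0 = 80

80


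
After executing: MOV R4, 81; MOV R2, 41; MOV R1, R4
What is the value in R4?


Register state trace:
  MOV R4, 81  → R4 = 81
  MOV R2, 41  → R2 = 41
  MOV R1, R4  → R1 = 81
Final: R4 = 81

81


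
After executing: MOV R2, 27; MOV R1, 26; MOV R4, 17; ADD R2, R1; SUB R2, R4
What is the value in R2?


Register state trace:
  MOV R2, 27  → R2 = 27
  MOV R1, 26  → R1 = 26
  MOV R4, 17  → R4 = 17
  ADD R2, R1  → R2 = 27 + 26 = 53
  SUB R2, R4  → R2 = 53 - 17 = 36
Final: R2 = 36

36


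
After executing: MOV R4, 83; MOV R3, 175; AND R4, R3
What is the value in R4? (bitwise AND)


Register state trace:
  MOV R4, 83  → R4 = 83 (0b01010011)
  MOV R3, 175  → R3 = 175 (0b10101111)
  AND R4, R3  → R4 = 83 AND 175 = 3 (0b00000011)
Final: R4 = 3

3


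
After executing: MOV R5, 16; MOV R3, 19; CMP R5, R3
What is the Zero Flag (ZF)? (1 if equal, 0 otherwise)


Register state trace:
  MOV R5, 16  → R5 = 16
  MOV R3, 19  → R3 = 19
  CMP R5, R3  → computes 16 - 19 = -3
  Result is nonzero, so values are not equal
ZF = 0

0


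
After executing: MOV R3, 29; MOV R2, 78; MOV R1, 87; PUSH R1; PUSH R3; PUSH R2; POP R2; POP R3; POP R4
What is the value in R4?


Stack trace (top is rightmost):
  MOV R3, 29  → R3 = 29
  MOV R2, 78  → R2 = 78
  MOV R1, 87  → R1 = 87
  PUSH R1  → stack: [87]
  PUSH R3  → stack: [87, 29]
  PUSH R2  → stack: [87, 29, 78]
  POP R2  → R2 = 78, stack: [87, 29]
  POP R3  → R3 = 29, stack: [87]
  POP R4  → R4 = 87, stack: []
Final: R4 = 87

87


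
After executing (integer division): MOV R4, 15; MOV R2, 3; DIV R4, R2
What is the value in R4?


Register state trace:
  MOV R4, 15  → R4 = 15
  MOV R2, 3  → R2 = 3
  DIV R4, R2  → R4 = 15 // 3 = 5
Final: R4 = 5

5


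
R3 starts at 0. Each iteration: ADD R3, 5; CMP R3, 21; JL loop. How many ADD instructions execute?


Loop trace (R3 starts at 0, target 21, step 5):
  ADD #1: R3 = 0 + 5 = 5  → 5 < 21, loop
  ADD #2: R3 = 5 + 5 = 10  → 10 < 21, loop
  ADD #3: R3 = 10 + 5 = 15  → 15 < 21, loop
  ADD #4: R3 = 15 + 5 = 20  → 20 < 21, loop
  ADD #5: R3 = 20 + 5 = 25  → 25 >= 21, exit
Total ADD instructions: 5

5


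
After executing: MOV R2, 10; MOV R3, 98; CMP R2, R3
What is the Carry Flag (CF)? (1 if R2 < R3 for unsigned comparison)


Register state trace:
  MOV R2, 10  → R2 = 10
  MOV R3, 98  → R3 = 98
  CMP R2, R3  → unsigned 10 - 98: borrow occurs
  10 < 98, so CF = 1
CF = 1

1


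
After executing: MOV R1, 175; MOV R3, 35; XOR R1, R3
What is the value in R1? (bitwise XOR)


Register state trace:
  MOV R1, 175  → R1 = 175 (0b10101111)
  MOV R3, 35  → R3 = 35 (0b00100011)
  XOR R1, R3  → R1 = 175 XOR 35 = 140 (0b10001100)
Final: R1 = 140

140


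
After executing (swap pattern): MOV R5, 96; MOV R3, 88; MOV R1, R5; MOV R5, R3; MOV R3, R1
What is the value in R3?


Register state trace (swap pattern):
  MOV R5, 96  → R5 = 96
  MOV R3, 88  → R3 = 88
  MOV R1, R5  → R1 = 96  (save R5)
  MOV R5, R3  → R5 = 88  (R5 gets R3's value)
  MOV R3, R1  → R3 = 96  (R3 gets saved value)
Final: R3 = 96

96


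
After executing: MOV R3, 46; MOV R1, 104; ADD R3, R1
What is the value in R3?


Register state trace:
  MOV R3, 46  → R3 = 46
  MOV R1, 104  → R1 = 104
  ADD R3, R1  → R3 = 46 + 104 = 150
Final: R3 = 150

150


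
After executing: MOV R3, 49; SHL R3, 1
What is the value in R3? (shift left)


Register state trace:
  MOV R3, 49  → R3 = 49
  SHL R3, 1  → R3 = 49 << 1 = 49 * 2^1 = 98
Final: R3 = 98

98


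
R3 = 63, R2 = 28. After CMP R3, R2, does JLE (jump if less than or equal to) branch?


Trace:
  R3 = 63, R2 = 28
  CMP R3, R2  → compares 63 vs 28
  JLE checks: is 63 less than or equal to 28?
  63 > 28, so condition is false
Branch taken: No

No


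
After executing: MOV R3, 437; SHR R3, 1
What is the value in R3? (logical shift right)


Register state trace:
  MOV R3, 437  → R3 = 437
  SHR R3, 1  → R3 = 437 >> 1 = 437 // 2^1 = 218
Final: R3 = 218

218


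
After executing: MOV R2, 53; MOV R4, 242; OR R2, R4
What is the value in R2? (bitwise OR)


Register state trace:
  MOV R2, 53  → R2 = 53 (0b00110101)
  MOV R4, 242  → R4 = 242 (0b11110010)
  OR R2, R4   → R2 = 53 OR 242 = 247 (0b11110111)
Final: R2 = 247

247


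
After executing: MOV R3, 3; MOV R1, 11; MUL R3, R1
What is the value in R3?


Register state trace:
  MOV R3, 3  → R3 = 3
  MOV R1, 11  → R1 = 11
  MUL R3, R1  → R3 = 3 * 11 = 33
Final: R3 = 33

33


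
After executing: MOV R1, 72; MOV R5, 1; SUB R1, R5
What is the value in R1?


Register state trace:
  MOV R1, 72  → R1 = 72
  MOV R5, 1  → R5 = 1
  SUB R1, R5  → R1 = 72 - 1 = 71
Final: R1 = 71

71


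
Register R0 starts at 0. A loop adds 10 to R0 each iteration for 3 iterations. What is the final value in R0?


Starting value: R0 = 0
  Iter 1: R0 = 0 + 10 = 10
  Iter 2: R0 = 10 + 10 = 20
  Iter 3: R0 = 20 + 10 = 30
Final: R0 = 30

30


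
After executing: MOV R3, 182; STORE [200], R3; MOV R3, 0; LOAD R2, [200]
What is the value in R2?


Register and memory trace:
  MOV R3, 182  → R3 = 182
  STORE [200], R3  → mem[200] = 182
  MOV R3, 0  → R3 = 0
  LOAD R2, [200]  → R2 = mem[200] = 182
Final: R2 = 182

182


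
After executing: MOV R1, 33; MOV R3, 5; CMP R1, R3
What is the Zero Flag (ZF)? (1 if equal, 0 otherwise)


Register state trace:
  MOV R1, 33  → R1 = 33
  MOV R3, 5  → R3 = 5
  CMP R1, R3  → computes 33 - 5 = 28
  Result is nonzero, so values are not equal
ZF = 0

0


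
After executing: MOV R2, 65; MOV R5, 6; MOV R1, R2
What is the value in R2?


Register state trace:
  MOV R2, 65  → R2 = 65
  MOV R5, 6  → R5 = 6
  MOV R1, R2  → R1 = 65
Final: R2 = 65

65
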